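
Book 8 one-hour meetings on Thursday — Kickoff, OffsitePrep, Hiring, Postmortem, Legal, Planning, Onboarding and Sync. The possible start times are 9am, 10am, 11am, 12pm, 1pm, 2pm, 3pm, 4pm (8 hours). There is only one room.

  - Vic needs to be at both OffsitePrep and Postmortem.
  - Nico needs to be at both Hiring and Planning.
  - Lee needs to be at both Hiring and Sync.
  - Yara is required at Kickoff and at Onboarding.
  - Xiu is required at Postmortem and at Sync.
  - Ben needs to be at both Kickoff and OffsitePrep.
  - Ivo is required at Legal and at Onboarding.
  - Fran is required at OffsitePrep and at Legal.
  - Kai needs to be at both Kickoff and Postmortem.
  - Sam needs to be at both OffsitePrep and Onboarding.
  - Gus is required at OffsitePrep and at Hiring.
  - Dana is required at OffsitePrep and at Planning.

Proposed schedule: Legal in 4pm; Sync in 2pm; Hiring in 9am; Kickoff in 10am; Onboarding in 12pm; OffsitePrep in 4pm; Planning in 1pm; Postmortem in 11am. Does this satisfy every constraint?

Yara is required at Kickoff and at Onboarding — holds.
Fran is required at OffsitePrep and at Legal — violated.
Gus is required at OffsitePrep and at Hiring — holds.
Nico needs to be at both Hiring and Planning — holds.
Sam needs to be at both OffsitePrep and Onboarding — holds.
Vic needs to be at both OffsitePrep and Postmortem — holds.
Xiu is required at Postmortem and at Sync — holds.
Ivo is required at Legal and at Onboarding — holds.
There is only one room — violated.
Ben needs to be at both Kickoff and OffsitePrep — holds.
Dana is required at OffsitePrep and at Planning — holds.
Lee needs to be at both Hiring and Sync — holds.
Kai needs to be at both Kickoff and Postmortem — holds.

No. Fran is required at OffsitePrep and at Legal is not satisfied.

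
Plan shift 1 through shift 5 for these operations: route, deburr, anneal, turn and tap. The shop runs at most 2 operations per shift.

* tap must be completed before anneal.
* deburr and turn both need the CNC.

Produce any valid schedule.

route=shift 1; deburr=shift 2; tap=shift 1; anneal=shift 2; turn=shift 3

Checking: tap(shift 1) before anneal(shift 2); deburr(shift 2) != turn(shift 3); max 2 per shift (cap 2).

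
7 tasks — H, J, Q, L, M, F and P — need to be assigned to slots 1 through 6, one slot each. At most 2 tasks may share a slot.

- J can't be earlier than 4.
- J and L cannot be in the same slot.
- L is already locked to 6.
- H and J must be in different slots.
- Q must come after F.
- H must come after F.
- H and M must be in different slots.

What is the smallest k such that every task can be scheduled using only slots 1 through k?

The precedence chain requires at least 2 distinct slots.
With at most 2 per slot and 7 tasks, at least 4 slots are needed.
L can't be placed before 6, so the schedule must run through at least slot 6.
6 works (last occupied slot: 6): for example P in 3, M in 1, H in 2, L in 6, J in 4, Q in 2, F in 1.

6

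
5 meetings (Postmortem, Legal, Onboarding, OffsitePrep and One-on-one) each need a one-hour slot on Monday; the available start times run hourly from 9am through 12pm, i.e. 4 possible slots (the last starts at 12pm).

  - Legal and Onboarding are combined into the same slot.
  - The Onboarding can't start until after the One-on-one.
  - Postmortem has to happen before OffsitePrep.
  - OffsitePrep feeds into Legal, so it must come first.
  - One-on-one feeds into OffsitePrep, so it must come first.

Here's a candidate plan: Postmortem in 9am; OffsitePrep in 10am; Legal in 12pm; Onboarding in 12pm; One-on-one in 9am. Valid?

One-on-one feeds into OffsitePrep, so it must come first — holds.
Legal and Onboarding are combined into the same slot — holds.
Postmortem has to happen before OffsitePrep — holds.
OffsitePrep feeds into Legal, so it must come first — holds.
The Onboarding can't start until after the One-on-one — holds.

Yes, all constraints hold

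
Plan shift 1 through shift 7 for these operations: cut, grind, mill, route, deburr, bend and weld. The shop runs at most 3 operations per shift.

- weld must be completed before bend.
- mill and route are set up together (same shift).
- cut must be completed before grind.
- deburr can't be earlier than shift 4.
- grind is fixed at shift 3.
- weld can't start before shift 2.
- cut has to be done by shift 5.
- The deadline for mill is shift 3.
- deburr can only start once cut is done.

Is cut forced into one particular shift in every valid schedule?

cut can be shift 1 (e.g. route -> shift 1; cut -> shift 1; deburr -> shift 4; mill -> shift 1; grind -> shift 3; weld -> shift 2; bend -> shift 3) or shift 2 (e.g. grind=shift 3, mill=shift 1, deburr=shift 4, bend=shift 3, route=shift 1, cut=shift 2, weld=shift 2).

No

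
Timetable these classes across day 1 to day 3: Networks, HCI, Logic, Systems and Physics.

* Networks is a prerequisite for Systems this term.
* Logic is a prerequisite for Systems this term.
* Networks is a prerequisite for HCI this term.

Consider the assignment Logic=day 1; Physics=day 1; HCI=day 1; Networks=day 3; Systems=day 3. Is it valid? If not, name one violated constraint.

Networks is a prerequisite for HCI this term — violated.
Logic is a prerequisite for Systems this term — holds.
Networks is a prerequisite for Systems this term — violated.

No — it violates: Networks is a prerequisite for HCI this term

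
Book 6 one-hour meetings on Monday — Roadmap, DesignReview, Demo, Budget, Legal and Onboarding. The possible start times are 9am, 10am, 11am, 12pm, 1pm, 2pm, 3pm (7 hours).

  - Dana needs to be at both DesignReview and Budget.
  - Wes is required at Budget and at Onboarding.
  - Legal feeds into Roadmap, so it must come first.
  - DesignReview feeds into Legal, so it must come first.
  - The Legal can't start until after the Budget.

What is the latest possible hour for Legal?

Precedence pushes Legal to at least 10am; downstream work caps Legal at 2pm.
Legal at 2pm is achievable: DesignReview in 9am; Legal in 2pm; Onboarding in 9am; Roadmap in 3pm; Budget in 10am; Demo in 9am.

2pm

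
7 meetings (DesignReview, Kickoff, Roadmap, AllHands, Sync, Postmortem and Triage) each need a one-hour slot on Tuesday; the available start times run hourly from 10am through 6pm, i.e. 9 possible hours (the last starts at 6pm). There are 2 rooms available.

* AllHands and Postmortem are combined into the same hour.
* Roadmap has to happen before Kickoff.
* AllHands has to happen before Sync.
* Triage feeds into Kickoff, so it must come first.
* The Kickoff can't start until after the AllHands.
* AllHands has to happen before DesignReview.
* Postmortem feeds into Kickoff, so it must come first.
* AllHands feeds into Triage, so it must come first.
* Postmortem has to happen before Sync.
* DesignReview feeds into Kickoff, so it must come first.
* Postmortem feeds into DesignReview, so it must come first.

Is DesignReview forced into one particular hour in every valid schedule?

No

DesignReview can be 11am (e.g. Postmortem in 10am, Kickoff in 1pm, Sync in 11am, Triage in 12pm, DesignReview in 11am, Roadmap in 12pm, AllHands in 10am) or 12pm (e.g. Roadmap in 12pm; Kickoff in 1pm; Postmortem in 10am; Triage in 11am; AllHands in 10am; DesignReview in 12pm; Sync in 11am).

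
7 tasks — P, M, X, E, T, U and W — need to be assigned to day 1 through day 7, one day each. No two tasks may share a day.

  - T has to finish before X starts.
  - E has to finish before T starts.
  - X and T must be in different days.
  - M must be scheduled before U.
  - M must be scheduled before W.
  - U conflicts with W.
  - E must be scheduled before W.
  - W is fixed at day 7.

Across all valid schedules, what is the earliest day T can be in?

day 2

Precedence pushes T to at least day 2; downstream work caps T at day 6.
T at day 2 is achievable: M in day 3; E in day 1; U in day 5; T in day 2; X in day 4; W in day 7; P in day 6.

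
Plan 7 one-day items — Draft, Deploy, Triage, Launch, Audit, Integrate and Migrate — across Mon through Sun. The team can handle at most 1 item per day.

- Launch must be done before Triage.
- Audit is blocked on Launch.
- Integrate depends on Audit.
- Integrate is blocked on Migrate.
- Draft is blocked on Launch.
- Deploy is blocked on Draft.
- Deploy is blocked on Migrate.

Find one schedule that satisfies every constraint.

Triage=Sun; Draft=Tue; Deploy=Thu; Migrate=Wed; Launch=Mon; Audit=Fri; Integrate=Sat

Checking: Launch(Mon) before Audit(Fri); Draft(Tue) before Deploy(Thu); Launch(Mon) before Triage(Sun); Migrate(Wed) before Deploy(Thu); Launch(Mon) before Draft(Tue); Audit(Fri) before Integrate(Sat); Migrate(Wed) before Integrate(Sat); max 1 per day (cap 1).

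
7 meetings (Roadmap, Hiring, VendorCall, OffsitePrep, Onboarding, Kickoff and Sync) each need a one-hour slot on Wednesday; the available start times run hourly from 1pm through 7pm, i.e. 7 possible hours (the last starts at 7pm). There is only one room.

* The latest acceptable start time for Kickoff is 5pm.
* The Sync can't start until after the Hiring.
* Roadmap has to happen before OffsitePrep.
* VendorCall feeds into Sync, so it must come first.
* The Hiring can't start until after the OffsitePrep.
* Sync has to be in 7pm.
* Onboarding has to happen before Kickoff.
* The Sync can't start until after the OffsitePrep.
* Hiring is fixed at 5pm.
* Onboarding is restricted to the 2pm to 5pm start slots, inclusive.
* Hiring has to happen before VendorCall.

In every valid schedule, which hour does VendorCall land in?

6pm

Hiring is fixed at 5pm and must come before VendorCall, so VendorCall is at least 6pm.
Sync is fixed at 7pm and must come after VendorCall, so VendorCall is at most 6pm.
So VendorCall must be 6pm.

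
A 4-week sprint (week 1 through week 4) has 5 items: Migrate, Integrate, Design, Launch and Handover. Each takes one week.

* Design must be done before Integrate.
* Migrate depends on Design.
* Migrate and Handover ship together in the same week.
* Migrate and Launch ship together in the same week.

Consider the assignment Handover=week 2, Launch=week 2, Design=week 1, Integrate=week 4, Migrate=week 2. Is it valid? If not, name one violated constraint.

Migrate and Launch ship together in the same week — holds.
Design must be done before Integrate — holds.
Migrate and Handover ship together in the same week — holds.
Migrate depends on Design — holds.

Yes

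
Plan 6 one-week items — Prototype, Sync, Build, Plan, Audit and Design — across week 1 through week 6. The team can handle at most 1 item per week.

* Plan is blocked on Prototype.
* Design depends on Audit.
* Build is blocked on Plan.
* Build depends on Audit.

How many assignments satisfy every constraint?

54

Splitting on Prototype: it can be week 1 (25), week 2 (17), week 3 (9), week 4 (3). Listing each branch's schedules as (Sync, Build, Plan, Audit, Design) by week number:
Prototype=week 1: (2,5,3,4,6) (2,5,4,3,6) (2,6,3,4,5) (2,6,4,3,5) (2,6,5,3,4) (3,5,2,4,6) (3,5,4,2,6) (3,6,2,4,5) (3,6,4,2,5) (3,6,5,2,4) (4,5,2,3,6) (4,5,3,2,6) (4,6,2,3,5) (4,6,3,2,5) (4,6,5,2,3) (5,4,2,3,6) (5,4,3,2,6) (5,6,2,3,4) (5,6,3,2,4) (5,6,4,2,3) (6,4,2,3,5) (6,4,3,2,5) (6,5,2,3,4) (6,5,3,2,4) (6,5,4,2,3) — 25.
Prototype=week 2: (1,5,3,4,6) (1,5,4,3,6) (1,6,3,4,5) (1,6,4,3,5) (1,6,5,3,4) (3,5,4,1,6) (3,6,4,1,5) (3,6,5,1,4) (4,5,3,1,6) (4,6,3,1,5) (4,6,5,1,3) (5,4,3,1,6) (5,6,3,1,4) (5,6,4,1,3) (6,4,3,1,5) (6,5,3,1,4) (6,5,4,1,3) — 17.
Prototype=week 3: (1,5,4,2,6) (1,6,4,2,5) (1,6,5,2,4) (2,5,4,1,6) (2,6,4,1,5) (2,6,5,1,4) (4,6,5,1,2) (5,6,4,1,2) (6,5,4,1,2) — 9.
Prototype=week 4: (1,6,5,2,3) (2,6,5,1,3) (3,6,5,1,2) — 3.
Summing: 25 + 17 + 9 + 3 = 54.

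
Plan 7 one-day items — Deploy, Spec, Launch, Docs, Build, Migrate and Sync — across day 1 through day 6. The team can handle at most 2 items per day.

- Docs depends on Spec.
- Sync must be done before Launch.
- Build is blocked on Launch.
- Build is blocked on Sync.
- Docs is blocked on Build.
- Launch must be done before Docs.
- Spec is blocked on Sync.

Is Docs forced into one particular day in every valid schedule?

No

Docs can be day 4 (e.g. Launch in day 2; Migrate in day 3; Docs in day 4; Build in day 3; Spec in day 2; Sync in day 1; Deploy in day 1) or day 5 (e.g. Launch -> day 2, Build -> day 3, Docs -> day 5, Sync -> day 1, Deploy -> day 1, Migrate -> day 3, Spec -> day 2).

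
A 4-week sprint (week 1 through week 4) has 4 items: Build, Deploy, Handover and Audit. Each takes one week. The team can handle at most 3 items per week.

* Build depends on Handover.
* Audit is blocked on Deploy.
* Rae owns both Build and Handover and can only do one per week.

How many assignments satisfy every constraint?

36

Splitting on Build: it can be week 2 (6), week 3 (12), week 4 (18). Listing each branch's schedules as (Deploy, Handover, Audit) by week number:
Build=week 2: (1,1,2) (1,1,3) (1,1,4) (2,1,3) (2,1,4) (3,1,4) — 6.
Build=week 3: (1,1,2) (1,1,3) (1,1,4) (1,2,2) (1,2,3) (1,2,4) (2,1,3) (2,1,4) (2,2,3) (2,2,4) (3,1,4) (3,2,4) — 12.
Build=week 4: (1,1,2) (1,1,3) (1,1,4) (1,2,2) (1,2,3) (1,2,4) (1,3,2) (1,3,3) (1,3,4) (2,1,3) (2,1,4) (2,2,3) (2,2,4) (2,3,3) (2,3,4) (3,1,4) (3,2,4) (3,3,4) — 18.
Summing: 6 + 12 + 18 = 36.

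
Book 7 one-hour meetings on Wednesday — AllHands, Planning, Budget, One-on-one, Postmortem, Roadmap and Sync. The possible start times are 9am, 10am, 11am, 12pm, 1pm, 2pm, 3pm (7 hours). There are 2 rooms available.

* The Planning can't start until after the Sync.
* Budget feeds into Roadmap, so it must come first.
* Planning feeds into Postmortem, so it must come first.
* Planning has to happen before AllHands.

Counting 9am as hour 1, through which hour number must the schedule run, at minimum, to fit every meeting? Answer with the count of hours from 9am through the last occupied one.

4 hours

The precedence chain requires at least 3 distinct hours.
With at most 2 per hour and 7 meetings, at least 4 hours are needed.
4 works (last occupied hour: 12pm): for example Sync -> 9am; One-on-one -> 12pm; Postmortem -> 11am; AllHands -> 11am; Roadmap -> 10am; Budget -> 9am; Planning -> 10am.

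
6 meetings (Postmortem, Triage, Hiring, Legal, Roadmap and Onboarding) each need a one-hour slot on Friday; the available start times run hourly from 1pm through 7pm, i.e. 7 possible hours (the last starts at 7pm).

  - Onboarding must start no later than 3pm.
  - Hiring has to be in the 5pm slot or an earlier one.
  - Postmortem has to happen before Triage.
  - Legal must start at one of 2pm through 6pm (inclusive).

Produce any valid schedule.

Triage=2pm, Onboarding=1pm, Postmortem=1pm, Hiring=1pm, Roadmap=1pm, Legal=2pm

Checking: Postmortem(1pm) before Triage(2pm); Onboarding=1pm in [1pm,3pm]; Hiring=1pm in [1pm,5pm]; Legal=2pm in [2pm,6pm].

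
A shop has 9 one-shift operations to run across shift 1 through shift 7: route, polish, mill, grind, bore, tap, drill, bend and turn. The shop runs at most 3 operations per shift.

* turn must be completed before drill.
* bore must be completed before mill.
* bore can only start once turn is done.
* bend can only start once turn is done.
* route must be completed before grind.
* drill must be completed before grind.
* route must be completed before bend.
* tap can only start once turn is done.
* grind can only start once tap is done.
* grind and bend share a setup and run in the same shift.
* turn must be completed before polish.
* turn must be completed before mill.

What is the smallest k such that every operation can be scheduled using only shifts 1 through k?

4

The precedence chain requires at least 3 distinct shifts.
With at most 3 per shift and 9 operations, at least 3 shifts are needed.
Could 3 shifts be enough, i.e. nothing placed later than shift 3? No: bend must come after route (at shift 1 or later) → {shift 2, shift 3}; grind must come after drill (at shift 1 or later) → {shift 2, shift 3}; drill must come before grind (at shift 3 or earlier) → {shift 1, shift 2}; bore must come after turn (at shift 1 or later) → {shift 2, shift 3}; turn must come before bore (at shift 3 or earlier) → {shift 1, shift 2}; tap must come after turn (at shift 1 or later) → {shift 2, shift 3}; mill must come after bore (at shift 2 or later) → {shift 3}; bore must come before mill (at shift 3 or earlier) → {shift 2}; drill must come after turn (at shift 1 or later) → {shift 2}; turn must come before drill (at shift 2 or earlier) → {shift 1}; grind must come after tap (at shift 2 or later) → {shift 3}; tap must come before grind (at shift 3 or earlier) → {shift 2}; polish must come after turn (at shift 1 or later) → {shift 2, shift 3}; bend must be in the same shift as grind (in {shift 3}) → {shift 3}; polish can't use shift 2, already full with bore, tap and drill (limit 3) → {shift 3}; that puts polish, mill, grind and bend all in shift 3 — more than 3 per shift.
So 3 shifts is not enough.
4 works (last occupied shift: shift 4): for example polish=shift 4; drill=shift 2; tap=shift 2; grind=shift 3; bore=shift 2; bend=shift 3; turn=shift 1; mill=shift 3; route=shift 1.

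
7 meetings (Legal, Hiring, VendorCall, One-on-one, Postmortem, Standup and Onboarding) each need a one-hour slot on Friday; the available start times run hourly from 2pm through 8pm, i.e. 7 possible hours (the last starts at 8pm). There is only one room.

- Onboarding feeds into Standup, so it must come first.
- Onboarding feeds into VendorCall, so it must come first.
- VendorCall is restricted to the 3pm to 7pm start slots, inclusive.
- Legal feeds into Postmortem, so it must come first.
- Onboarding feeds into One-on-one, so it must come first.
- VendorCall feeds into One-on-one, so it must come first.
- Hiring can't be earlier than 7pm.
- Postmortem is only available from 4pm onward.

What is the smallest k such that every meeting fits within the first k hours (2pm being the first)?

The precedence chain requires at least 3 distinct hours.
With at most 1 per hour and 7 meetings, at least 7 hours are needed.
Hiring can't be placed before 7pm — that is hour 6 counting from 2pm — so the schedule must run through at least 6 hours.
7 works (last occupied hour: 8pm): for example Hiring in 7pm; VendorCall in 3pm; Onboarding in 2pm; One-on-one in 6pm; Standup in 8pm; Postmortem in 5pm; Legal in 4pm.

7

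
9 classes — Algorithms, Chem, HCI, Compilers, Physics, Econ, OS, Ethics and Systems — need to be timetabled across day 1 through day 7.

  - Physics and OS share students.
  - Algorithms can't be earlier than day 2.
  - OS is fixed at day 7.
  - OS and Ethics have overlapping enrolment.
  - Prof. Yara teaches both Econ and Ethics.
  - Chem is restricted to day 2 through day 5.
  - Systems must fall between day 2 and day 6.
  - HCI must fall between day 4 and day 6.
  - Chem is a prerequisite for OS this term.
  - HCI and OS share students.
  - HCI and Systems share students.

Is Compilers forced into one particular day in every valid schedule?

No

Compilers can be day 1 (e.g. Compilers -> day 1, OS -> day 7, Physics -> day 1, Ethics -> day 2, Algorithms -> day 2, Econ -> day 1, Systems -> day 2, HCI -> day 4, Chem -> day 2) or day 2 (e.g. Chem -> day 2; Systems -> day 2; Ethics -> day 2; Compilers -> day 2; Physics -> day 1; OS -> day 7; Econ -> day 1; Algorithms -> day 2; HCI -> day 4).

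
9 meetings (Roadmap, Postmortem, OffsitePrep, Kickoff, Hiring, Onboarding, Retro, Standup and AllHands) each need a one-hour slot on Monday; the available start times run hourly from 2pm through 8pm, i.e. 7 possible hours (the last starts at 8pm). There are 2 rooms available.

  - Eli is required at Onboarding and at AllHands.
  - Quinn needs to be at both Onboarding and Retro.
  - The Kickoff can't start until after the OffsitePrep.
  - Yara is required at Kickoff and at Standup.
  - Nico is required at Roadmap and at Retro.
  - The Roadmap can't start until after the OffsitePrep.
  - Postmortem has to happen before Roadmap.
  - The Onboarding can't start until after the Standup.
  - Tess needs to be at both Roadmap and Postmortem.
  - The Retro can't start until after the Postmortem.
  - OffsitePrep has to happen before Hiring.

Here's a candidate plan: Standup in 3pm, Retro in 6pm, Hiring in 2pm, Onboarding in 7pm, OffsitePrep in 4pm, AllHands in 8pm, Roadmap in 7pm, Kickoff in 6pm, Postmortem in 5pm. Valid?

OffsitePrep has to happen before Hiring — violated.
The Roadmap can't start until after the OffsitePrep — holds.
The Onboarding can't start until after the Standup — holds.
Tess needs to be at both Roadmap and Postmortem — holds.
The Retro can't start until after the Postmortem — holds.
Quinn needs to be at both Onboarding and Retro — holds.
Postmortem has to happen before Roadmap — holds.
Yara is required at Kickoff and at Standup — holds.
Nico is required at Roadmap and at Retro — holds.
Eli is required at Onboarding and at AllHands — holds.
The Kickoff can't start until after the OffsitePrep — holds.
There are 2 rooms available — holds.

No — it violates: OffsitePrep has to happen before Hiring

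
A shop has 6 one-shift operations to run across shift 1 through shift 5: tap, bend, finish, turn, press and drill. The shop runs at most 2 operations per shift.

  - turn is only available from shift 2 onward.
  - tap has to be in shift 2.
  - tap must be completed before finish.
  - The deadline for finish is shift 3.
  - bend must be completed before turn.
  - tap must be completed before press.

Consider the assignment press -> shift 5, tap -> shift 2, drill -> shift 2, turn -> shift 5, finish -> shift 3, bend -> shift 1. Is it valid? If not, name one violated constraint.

tap must be completed before press — holds.
The deadline for finish is shift 3 — holds.
tap has to be in shift 2 — holds.
bend must be completed before turn — holds.
turn is only available from shift 2 onward — holds.
tap must be completed before finish — holds.
The shop runs at most 2 operations per shift — holds.

Yes, all constraints hold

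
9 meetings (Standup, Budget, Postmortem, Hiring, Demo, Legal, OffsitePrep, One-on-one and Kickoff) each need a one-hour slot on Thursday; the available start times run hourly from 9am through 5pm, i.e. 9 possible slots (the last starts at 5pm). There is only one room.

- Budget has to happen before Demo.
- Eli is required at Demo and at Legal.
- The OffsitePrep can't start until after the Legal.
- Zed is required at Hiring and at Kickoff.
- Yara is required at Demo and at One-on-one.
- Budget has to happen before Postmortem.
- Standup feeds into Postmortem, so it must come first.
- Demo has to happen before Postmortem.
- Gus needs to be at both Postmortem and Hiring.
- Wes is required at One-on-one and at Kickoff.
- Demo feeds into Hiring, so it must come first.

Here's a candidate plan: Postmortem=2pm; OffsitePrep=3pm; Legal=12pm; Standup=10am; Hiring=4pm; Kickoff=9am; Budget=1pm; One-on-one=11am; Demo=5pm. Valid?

Invalid. Demo has to happen before Postmortem.

Standup feeds into Postmortem, so it must come first — holds.
Gus needs to be at both Postmortem and Hiring — holds.
Wes is required at One-on-one and at Kickoff — holds.
Eli is required at Demo and at Legal — holds.
There is only one room — holds.
Budget has to happen before Postmortem — holds.
Demo has to happen before Postmortem — violated.
The OffsitePrep can't start until after the Legal — holds.
Budget has to happen before Demo — holds.
Yara is required at Demo and at One-on-one — holds.
Demo feeds into Hiring, so it must come first — violated.
Zed is required at Hiring and at Kickoff — holds.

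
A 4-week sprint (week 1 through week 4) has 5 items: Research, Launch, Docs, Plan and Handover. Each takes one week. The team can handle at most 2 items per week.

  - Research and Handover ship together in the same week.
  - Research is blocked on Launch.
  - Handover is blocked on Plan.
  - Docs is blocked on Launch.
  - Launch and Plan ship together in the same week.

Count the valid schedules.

8

Splitting on Research: it can be week 2 (2), week 3 (3), week 4 (3). Listing each branch's schedules as (Launch, Docs, Plan, Handover) by week number:
Research=week 2: (1,3,1,2) (1,4,1,2) — 2.
Research=week 3: (1,2,1,3) (1,4,1,3) (2,4,2,3) — 3.
Research=week 4: (1,2,1,4) (1,3,1,4) (2,3,2,4) — 3.
Summing: 2 + 3 + 3 = 8.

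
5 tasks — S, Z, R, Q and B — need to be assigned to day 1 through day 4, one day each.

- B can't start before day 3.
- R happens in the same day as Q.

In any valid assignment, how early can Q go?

Q at day 1 is achievable: Q in day 1, B in day 3, Z in day 1, R in day 1, S in day 1.

day 1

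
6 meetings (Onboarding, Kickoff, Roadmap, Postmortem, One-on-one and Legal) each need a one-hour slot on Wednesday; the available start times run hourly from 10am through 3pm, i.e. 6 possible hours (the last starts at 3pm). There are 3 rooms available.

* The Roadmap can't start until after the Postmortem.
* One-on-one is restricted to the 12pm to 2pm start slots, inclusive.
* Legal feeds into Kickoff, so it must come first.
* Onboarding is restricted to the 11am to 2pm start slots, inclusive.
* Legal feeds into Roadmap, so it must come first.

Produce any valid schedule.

Roadmap in 11am; Postmortem in 10am; One-on-one in 12pm; Legal in 10am; Kickoff in 11am; Onboarding in 11am

Checking: Postmortem(10am) before Roadmap(11am); Legal(10am) before Kickoff(11am); Legal(10am) before Roadmap(11am); One-on-one=12pm in [12pm,2pm]; Onboarding=11am in [11am,2pm]; max 3 per hour (cap 3).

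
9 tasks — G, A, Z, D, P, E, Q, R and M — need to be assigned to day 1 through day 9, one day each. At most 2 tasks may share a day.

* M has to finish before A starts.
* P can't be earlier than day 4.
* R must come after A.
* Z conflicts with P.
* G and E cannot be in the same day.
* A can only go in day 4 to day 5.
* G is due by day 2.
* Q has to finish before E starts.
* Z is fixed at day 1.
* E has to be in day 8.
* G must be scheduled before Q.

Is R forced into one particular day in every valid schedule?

R can be day 5 (e.g. Z in day 1; Q in day 2; G in day 1; R in day 5; A in day 4; D in day 3; M in day 2; P in day 4; E in day 8) or day 6 (e.g. D -> day 3; Q -> day 2; Z -> day 1; A -> day 4; P -> day 4; G -> day 1; R -> day 6; M -> day 2; E -> day 8).

No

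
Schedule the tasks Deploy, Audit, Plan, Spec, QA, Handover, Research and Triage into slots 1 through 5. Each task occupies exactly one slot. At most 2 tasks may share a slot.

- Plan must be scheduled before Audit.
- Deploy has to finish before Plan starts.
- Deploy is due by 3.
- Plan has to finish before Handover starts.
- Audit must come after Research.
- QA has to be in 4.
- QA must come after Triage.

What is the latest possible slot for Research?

4

Downstream work caps Research at 4.
Research at 4 is achievable: Triage -> 1; Handover -> 3; Spec -> 2; Plan -> 2; Deploy -> 1; QA -> 4; Audit -> 5; Research -> 4.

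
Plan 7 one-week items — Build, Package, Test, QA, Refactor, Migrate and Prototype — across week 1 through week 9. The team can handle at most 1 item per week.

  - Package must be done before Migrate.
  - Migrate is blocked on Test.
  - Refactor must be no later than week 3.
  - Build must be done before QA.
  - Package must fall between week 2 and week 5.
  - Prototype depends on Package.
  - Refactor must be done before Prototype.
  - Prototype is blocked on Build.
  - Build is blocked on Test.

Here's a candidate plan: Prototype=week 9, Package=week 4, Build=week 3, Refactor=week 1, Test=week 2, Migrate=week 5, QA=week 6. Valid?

Valid

Refactor must be no later than week 3 — holds.
The team can handle at most 1 item per week — holds.
Package must fall between week 2 and week 5 — holds.
Prototype depends on Package — holds.
Build is blocked on Test — holds.
Prototype is blocked on Build — holds.
Build must be done before QA — holds.
Package must be done before Migrate — holds.
Refactor must be done before Prototype — holds.
Migrate is blocked on Test — holds.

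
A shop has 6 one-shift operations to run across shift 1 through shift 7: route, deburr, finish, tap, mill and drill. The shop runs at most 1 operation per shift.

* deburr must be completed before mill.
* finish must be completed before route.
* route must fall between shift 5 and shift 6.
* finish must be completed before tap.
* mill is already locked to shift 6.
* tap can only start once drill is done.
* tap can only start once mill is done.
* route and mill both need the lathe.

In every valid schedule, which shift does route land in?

route's window is shift 5–shift 6.
mill is fixed at shift 6, and route can't share a shift with mill.
So route must be shift 5.

shift 5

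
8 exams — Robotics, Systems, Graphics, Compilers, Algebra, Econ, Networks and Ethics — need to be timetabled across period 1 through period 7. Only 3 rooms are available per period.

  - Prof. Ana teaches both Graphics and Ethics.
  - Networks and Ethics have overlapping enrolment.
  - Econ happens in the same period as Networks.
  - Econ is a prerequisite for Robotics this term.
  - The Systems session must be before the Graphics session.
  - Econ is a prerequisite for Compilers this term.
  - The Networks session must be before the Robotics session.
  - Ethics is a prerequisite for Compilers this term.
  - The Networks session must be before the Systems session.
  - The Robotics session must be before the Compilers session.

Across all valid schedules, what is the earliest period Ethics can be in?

Downstream work caps Ethics at period 6.
Ethics at period 1 is achievable: Econ -> period 2, Algebra -> period 1, Graphics -> period 4, Compilers -> period 4, Networks -> period 2, Systems -> period 3, Ethics -> period 1, Robotics -> period 3.

period 1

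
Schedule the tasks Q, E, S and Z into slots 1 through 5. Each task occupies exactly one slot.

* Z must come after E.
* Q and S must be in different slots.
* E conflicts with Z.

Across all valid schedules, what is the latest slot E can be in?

Downstream work caps E at 4.
E at 4 is achievable: Q=1, E=4, S=2, Z=5.

4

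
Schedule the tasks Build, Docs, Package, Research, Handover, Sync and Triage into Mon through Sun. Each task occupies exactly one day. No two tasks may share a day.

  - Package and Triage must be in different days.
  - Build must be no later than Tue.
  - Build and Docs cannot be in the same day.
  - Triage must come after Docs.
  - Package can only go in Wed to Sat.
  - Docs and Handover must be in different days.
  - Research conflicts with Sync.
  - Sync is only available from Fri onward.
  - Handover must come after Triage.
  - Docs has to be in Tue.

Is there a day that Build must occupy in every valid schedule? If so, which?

Build's window is Mon–Tue.
Docs is fixed at Tue, and Build can't share a day with Docs.
So Build must be Mon.

Mon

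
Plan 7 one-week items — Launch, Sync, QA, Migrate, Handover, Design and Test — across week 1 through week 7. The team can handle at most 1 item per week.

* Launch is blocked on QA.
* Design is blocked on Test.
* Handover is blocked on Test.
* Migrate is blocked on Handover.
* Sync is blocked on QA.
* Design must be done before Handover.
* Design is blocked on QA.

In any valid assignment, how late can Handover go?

Precedence pushes Handover to at least week 3; downstream work caps Handover at week 6.
Handover at week 6 is achievable: QA=week 1, Sync=week 5, Handover=week 6, Design=week 3, Test=week 2, Migrate=week 7, Launch=week 4.

week 6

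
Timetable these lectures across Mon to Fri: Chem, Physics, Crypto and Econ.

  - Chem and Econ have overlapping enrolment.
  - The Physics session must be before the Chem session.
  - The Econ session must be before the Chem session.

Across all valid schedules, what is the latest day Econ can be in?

Downstream work caps Econ at Thu.
Econ at Thu is achievable: Crypto=Mon, Physics=Mon, Econ=Thu, Chem=Fri.

Thu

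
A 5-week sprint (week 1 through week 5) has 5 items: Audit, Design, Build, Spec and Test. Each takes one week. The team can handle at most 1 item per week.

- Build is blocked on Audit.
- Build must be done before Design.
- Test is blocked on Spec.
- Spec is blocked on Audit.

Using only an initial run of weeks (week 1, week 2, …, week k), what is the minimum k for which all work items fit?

The precedence chain requires at least 3 distinct weeks.
With at most 1 per week and 5 work items, at least 5 weeks are needed.
5 works (last occupied week: week 5): for example Test -> week 5; Spec -> week 3; Design -> week 4; Build -> week 2; Audit -> week 1.

5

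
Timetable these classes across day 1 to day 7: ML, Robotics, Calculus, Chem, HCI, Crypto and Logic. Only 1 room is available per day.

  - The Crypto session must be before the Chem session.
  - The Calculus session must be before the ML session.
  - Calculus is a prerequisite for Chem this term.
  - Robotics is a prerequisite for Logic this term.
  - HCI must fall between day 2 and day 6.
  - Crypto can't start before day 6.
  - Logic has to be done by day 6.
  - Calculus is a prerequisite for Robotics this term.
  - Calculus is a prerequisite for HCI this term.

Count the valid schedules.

12

Splitting on ML: it can be day 2 (3), day 3 (3), day 4 (3), day 5 (3). Listing each branch's schedules as (Robotics, Calculus, Chem, HCI, Crypto, Logic) by day number:
ML=day 2: (3,1,7,4,6,5) (3,1,7,5,6,4) (4,1,7,3,6,5) — 3.
ML=day 3: (2,1,7,4,6,5) (2,1,7,5,6,4) (4,1,7,2,6,5) — 3.
ML=day 4: (2,1,7,3,6,5) (2,1,7,5,6,3) (3,1,7,2,6,5) — 3.
ML=day 5: (2,1,7,3,6,4) (2,1,7,4,6,3) (3,1,7,2,6,4) — 3.
Summing: 3 + 3 + 3 + 3 = 12.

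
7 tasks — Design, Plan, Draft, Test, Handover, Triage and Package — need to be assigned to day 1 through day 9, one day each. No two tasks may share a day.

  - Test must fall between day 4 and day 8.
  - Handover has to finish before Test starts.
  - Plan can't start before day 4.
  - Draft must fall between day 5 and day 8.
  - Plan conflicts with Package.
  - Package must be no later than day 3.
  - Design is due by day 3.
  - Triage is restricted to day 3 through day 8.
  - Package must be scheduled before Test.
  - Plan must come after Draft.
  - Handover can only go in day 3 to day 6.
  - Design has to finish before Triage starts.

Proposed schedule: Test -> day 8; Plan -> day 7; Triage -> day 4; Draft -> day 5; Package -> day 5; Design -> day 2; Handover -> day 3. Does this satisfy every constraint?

Package must be scheduled before Test — holds.
No two tasks may share a day — violated.
Plan conflicts with Package — holds.
Handover can only go in day 3 to day 6 — holds.
Triage is restricted to day 3 through day 8 — holds.
Plan can't start before day 4 — holds.
Handover has to finish before Test starts — holds.
Design has to finish before Triage starts — holds.
Plan must come after Draft — holds.
Design is due by day 3 — holds.
Package must be no later than day 3 — violated.
Draft must fall between day 5 and day 8 — holds.
Test must fall between day 4 and day 8 — holds.

No. Package must be no later than day 3 is not satisfied.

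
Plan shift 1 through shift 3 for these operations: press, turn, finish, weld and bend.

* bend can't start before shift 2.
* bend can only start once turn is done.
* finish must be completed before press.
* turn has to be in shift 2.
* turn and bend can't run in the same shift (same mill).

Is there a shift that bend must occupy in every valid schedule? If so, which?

shift 3

bend's window is shift 2–shift 3.
turn is fixed at shift 2, and bend can't share a shift with turn.
So bend must be shift 3.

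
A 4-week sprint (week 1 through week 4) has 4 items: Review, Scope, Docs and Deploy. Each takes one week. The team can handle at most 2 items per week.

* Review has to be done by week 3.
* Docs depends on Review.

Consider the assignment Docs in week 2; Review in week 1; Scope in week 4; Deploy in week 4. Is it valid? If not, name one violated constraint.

Docs depends on Review — holds.
The team can handle at most 2 items per week — holds.
Review has to be done by week 3 — holds.

Valid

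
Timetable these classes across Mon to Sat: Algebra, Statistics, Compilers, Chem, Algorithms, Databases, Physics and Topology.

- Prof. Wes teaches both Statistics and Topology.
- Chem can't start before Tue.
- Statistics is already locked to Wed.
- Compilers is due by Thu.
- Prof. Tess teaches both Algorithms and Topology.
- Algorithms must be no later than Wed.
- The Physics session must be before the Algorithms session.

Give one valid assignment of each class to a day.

Topology -> Mon, Compilers -> Mon, Databases -> Mon, Algorithms -> Tue, Physics -> Mon, Statistics -> Wed, Algebra -> Mon, Chem -> Tue

Checking: Physics(Mon) before Algorithms(Tue); Statistics(Wed) != Topology(Mon); Algorithms(Tue) != Topology(Mon); Compilers=Mon in [Mon,Thu]; Algorithms=Tue in [Mon,Wed]; Chem=Tue in [Tue,Sat]; Statistics=Wed in [Wed,Wed].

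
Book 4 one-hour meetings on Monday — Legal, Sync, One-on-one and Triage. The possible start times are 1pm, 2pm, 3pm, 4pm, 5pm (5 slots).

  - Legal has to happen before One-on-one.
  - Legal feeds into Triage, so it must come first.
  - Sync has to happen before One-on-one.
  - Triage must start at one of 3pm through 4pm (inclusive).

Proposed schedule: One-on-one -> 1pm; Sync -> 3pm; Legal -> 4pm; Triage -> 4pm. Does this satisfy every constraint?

No — it violates: Legal has to happen before One-on-one

Legal has to happen before One-on-one — violated.
Triage must start at one of 3pm through 4pm (inclusive) — holds.
Sync has to happen before One-on-one — violated.
Legal feeds into Triage, so it must come first — violated.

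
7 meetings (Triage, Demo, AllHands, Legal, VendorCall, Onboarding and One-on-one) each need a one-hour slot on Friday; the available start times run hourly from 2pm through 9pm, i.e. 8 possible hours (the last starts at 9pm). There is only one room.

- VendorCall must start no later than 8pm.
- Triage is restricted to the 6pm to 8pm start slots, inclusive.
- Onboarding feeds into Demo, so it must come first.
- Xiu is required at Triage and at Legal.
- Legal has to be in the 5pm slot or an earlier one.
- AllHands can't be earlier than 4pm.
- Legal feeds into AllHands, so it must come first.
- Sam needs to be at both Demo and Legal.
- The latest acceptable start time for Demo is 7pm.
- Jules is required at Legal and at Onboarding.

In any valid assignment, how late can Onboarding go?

6pm

Downstream work caps Onboarding at 6pm.
Onboarding at 6pm is achievable: Triage -> 8pm, Legal -> 2pm, AllHands -> 4pm, Onboarding -> 6pm, VendorCall -> 3pm, Demo -> 7pm, One-on-one -> 5pm.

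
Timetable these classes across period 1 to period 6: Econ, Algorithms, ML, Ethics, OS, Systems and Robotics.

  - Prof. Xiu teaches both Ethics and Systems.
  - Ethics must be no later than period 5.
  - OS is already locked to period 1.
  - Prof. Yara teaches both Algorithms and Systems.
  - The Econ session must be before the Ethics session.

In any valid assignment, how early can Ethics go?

Precedence pushes Ethics to at least period 2; Ethics's own window allows nothing later than period 5.
Ethics at period 2 is achievable: Systems=period 3; ML=period 1; Ethics=period 2; Robotics=period 1; OS=period 1; Econ=period 1; Algorithms=period 1.

period 2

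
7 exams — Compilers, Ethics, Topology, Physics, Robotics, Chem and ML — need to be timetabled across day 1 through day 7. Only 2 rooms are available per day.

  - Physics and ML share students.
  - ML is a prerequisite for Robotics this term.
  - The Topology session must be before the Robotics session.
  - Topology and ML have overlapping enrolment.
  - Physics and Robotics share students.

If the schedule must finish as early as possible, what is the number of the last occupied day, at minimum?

day 4

The precedence chain requires at least 2 distinct days.
With at most 2 per day and 7 exams, at least 4 days are needed.
4 works (last occupied day: day 4): for example Physics in day 4, ML in day 2, Ethics in day 2, Chem in day 3, Robotics in day 3, Topology in day 1, Compilers in day 1.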